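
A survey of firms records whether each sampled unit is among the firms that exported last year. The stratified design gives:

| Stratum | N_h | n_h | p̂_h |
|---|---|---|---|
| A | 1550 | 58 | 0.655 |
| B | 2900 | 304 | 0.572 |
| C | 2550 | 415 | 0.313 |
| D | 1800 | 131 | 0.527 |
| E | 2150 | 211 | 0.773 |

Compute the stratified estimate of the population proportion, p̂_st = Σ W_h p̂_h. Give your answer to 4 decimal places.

p̂_st ≈ 0.5555

N = 10950; stratum weights W_h = N_h/N.
p̂_st = Σ W_h p̂_h = (1550·0.655 + 2900·0.572 + 2550·0.313 + 1800·0.527 + 2150·0.773)/10950 = 0.55550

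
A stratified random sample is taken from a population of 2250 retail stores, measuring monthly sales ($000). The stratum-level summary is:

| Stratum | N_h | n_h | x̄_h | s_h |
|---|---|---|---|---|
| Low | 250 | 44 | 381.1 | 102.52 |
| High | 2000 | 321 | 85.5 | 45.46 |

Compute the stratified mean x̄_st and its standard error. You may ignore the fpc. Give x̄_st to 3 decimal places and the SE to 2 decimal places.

x̄_st ≈ 118.344, SE ≈ 2.83

x̄_st = Σ W_h x̄_h = (250·381.1 + 2000·85.5)/2250 = 118.34444
V̂(x̄_st) = Σ W_h² s_h²/n_h, with W_h = N_h/N and N = 2250:
  stratum Low: (250/2250)²·102.52²/44 = 2.94903
  stratum High: (2000/2250)²·45.46²/321 = 5.08685
V̂(x̄_st) = 8.03588
SE(x̄_st) = √8.03588 = 2.83476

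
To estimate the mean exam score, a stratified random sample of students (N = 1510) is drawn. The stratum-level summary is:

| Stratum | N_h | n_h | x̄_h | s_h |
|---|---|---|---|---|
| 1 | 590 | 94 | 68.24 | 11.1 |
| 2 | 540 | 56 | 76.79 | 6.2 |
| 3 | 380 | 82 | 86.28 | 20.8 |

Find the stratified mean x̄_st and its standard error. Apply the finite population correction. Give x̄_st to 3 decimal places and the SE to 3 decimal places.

x̄_st = Σ W_h x̄_h = (590·68.24 + 540·76.79 + 380·86.28)/1510 = 75.83748
V̂(x̄_st) = Σ W_h² (1 − n_h/N_h) s_h²/n_h, with W_h = N_h/N and N = 1510:
  stratum 1: (590/1510)²·(1 − 94/590)·11.1²/94 = 0.168228
  stratum 2: (540/1510)²·(1 − 56/540)·6.2²/56 = 0.0786829
  stratum 3: (380/1510)²·(1 − 82/380)·20.8²/82 = 0.262035
V̂(x̄_st) = 0.508945
SE(x̄_st) = √0.508945 = 0.713404

x̄_st ≈ 75.837, SE ≈ 0.713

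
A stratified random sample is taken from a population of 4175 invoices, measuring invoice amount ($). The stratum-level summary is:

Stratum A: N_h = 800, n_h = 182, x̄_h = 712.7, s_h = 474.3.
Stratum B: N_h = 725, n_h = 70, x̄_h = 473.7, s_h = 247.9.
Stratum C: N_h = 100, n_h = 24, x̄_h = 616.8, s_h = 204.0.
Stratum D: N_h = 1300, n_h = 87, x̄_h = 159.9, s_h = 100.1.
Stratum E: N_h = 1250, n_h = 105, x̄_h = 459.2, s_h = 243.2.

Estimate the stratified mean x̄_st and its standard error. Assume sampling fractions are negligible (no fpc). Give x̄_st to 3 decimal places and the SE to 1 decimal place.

x̄_st = Σ W_h x̄_h = (800·712.7 + 725·473.7 + 100·616.8 + 1300·159.9 + 1250·459.2)/4175 = 420.87246
V̂(x̄_st) = Σ W_h² s_h²/n_h, with W_h = N_h/N and N = 4175:
  stratum A: (800/4175)²·474.3²/182 = 45.3839
  stratum B: (725/4175)²·247.9²/70 = 26.4739
  stratum C: (100/4175)²·204.0²/24 = 0.994801
  stratum D: (1300/4175)²·100.1²/87 = 11.1666
  stratum E: (1250/4175)²·243.2²/105 = 50.4946
V̂(x̄_st) = 134.514
SE(x̄_st) = √134.514 = 11.598

x̄_st ≈ 420.872, SE ≈ 11.6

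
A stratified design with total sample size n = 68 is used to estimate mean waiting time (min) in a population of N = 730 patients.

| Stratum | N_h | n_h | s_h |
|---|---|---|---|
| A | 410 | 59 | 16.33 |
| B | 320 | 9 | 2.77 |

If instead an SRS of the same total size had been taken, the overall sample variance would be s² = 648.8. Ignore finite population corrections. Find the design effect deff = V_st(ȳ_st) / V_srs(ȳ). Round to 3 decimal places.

deff ≈ 0.167

V̂(ȳ_st) = Σ W_h² s_h²/n_h, with W_h = N_h/N and N = 730:
  stratum A: (410/730)²·16.33²/59 = 1.42575
  stratum B: (320/730)²·2.77²/9 = 0.163822
V_st = 1.58957
V_srs = s²/n = 648.8/68 = 9.54118
deff = V_st / V_srs = 1.58957/9.54118 = 0.1666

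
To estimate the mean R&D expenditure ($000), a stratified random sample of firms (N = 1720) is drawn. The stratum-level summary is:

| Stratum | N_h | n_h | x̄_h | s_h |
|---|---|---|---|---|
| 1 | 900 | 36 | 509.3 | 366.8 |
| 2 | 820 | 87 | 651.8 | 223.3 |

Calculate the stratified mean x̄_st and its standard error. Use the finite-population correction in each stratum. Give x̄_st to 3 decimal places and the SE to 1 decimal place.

x̄_st ≈ 577.236, SE ≈ 33.1

x̄_st = Σ W_h x̄_h = (900·509.3 + 820·651.8)/1720 = 577.23605
V̂(x̄_st) = Σ W_h² (1 − n_h/N_h) s_h²/n_h, with W_h = N_h/N and N = 1720:
  stratum 1: (900/1720)²·(1 − 36/900)·366.8²/36 = 982.326
  stratum 2: (820/1720)²·(1 − 87/820)·223.3²/87 = 116.445
V̂(x̄_st) = 1098.77
SE(x̄_st) = √1098.77 = 33.1477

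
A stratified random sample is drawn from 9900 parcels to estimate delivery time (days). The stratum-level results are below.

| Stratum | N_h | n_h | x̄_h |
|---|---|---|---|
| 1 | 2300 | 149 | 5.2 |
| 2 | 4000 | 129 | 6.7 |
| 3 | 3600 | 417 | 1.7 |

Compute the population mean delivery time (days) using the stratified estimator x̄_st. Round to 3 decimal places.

x̄_st ≈ 4.533

N = Σ N_h = 9900. Stratum weights W_h = N_h/N.
x̄_st = (2300·5.2 + 4000·6.7 + 3600·1.7) / 9900 = 4.53333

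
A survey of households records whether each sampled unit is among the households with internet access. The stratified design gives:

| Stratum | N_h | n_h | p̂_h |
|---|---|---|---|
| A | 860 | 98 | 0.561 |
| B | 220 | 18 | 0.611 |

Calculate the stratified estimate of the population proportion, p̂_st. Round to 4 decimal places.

p̂_st ≈ 0.5712

N = 1080; stratum weights W_h = N_h/N.
p̂_st = Σ W_h p̂_h = (860·0.561 + 220·0.611)/1080 = 0.57119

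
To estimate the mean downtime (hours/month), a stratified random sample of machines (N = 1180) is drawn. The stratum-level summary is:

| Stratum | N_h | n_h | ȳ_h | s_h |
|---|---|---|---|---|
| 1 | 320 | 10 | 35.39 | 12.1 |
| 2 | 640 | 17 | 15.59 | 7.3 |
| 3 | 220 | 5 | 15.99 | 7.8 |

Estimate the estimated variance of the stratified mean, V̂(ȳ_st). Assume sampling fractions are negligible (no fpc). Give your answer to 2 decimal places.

V̂(ȳ_st) ≈ 2.42

V̂(ȳ_st) = Σ W_h² s_h²/n_h, with W_h = N_h/N and N = 1180:
  stratum 1: (320/1180)²·12.1²/10 = 1.07673
  stratum 2: (640/1180)²·7.3²/17 = 0.922131
  stratum 3: (220/1180)²·7.8²/5 = 0.422961
V̂(ȳ_st) = 2.42182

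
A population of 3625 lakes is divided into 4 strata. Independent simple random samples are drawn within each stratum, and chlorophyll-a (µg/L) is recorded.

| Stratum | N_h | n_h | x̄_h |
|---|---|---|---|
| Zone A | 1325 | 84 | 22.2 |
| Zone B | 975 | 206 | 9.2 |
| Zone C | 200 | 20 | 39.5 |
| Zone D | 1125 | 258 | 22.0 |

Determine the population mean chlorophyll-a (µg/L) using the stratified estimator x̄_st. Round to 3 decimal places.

N = Σ N_h = 3625. Stratum weights W_h = N_h/N.
x̄_st = (1325·22.2 + 975·9.2 + 200·39.5 + 1125·22.0) / 3625 = 19.59586

x̄_st ≈ 19.596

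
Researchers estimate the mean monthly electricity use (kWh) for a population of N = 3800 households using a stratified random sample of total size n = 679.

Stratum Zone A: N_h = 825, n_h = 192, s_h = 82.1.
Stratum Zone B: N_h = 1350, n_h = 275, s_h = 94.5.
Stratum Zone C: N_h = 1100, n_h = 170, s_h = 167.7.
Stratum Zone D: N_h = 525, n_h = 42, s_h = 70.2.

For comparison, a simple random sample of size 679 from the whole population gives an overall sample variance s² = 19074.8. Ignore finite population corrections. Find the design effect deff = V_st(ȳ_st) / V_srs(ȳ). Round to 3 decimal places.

V̂(ȳ_st) = Σ W_h² s_h²/n_h, with W_h = N_h/N and N = 3800:
  stratum Zone A: (825/3800)²·82.1²/192 = 1.65472
  stratum Zone B: (1350/3800)²·94.5²/275 = 4.09856
  stratum Zone C: (1100/3800)²·167.7²/170 = 13.8623
  stratum Zone D: (525/3800)²·70.2²/42 = 2.23963
V_st = 21.8552
V_srs = s²/n = 19074.8/679 = 28.0925
deff = V_st / V_srs = 21.8552/28.0925 = 0.7780

deff ≈ 0.778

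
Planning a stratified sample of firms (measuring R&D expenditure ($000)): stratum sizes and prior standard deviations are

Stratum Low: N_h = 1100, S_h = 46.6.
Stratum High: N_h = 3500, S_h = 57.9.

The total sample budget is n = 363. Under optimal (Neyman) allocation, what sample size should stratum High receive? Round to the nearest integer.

Neyman allocation: n_h = n · N_h S_h / Σ N_i S_i, with n = 363.
  stratum Low: N_h·S_h = 1100·46.6 = 51260.00
  stratum High: N_h·S_h = 3500·57.9 = 202650.00
Σ N_h S_h = 253910.00
n for stratum High = 363·202650.00/253910.00 = 289.717 → 290

290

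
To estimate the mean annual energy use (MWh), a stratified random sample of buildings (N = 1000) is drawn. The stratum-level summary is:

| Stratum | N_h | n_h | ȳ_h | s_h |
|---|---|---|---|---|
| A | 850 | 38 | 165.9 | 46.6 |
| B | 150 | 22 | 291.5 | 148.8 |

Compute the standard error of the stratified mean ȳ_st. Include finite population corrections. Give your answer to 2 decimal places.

V̂(ȳ_st) = Σ W_h² (1 − n_h/N_h) s_h²/n_h, with W_h = N_h/N and N = 1000:
  stratum A: (850/1000)²·(1 − 38/850)·46.6²/38 = 39.4424
  stratum B: (150/1000)²·(1 − 22/150)·148.8²/22 = 19.3234
V̂(ȳ_st) = 58.7658
SE(ȳ_st) = √58.7658 = 7.66589

SE(ȳ_st) ≈ 7.67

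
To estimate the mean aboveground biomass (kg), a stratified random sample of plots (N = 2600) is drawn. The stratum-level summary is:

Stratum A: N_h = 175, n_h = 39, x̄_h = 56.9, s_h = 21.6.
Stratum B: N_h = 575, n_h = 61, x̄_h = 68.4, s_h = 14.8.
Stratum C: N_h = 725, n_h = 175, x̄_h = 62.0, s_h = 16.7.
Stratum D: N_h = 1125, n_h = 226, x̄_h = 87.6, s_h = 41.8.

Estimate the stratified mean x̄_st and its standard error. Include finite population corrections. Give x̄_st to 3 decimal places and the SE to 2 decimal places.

x̄_st ≈ 74.149, SE ≈ 1.20

x̄_st = Σ W_h x̄_h = (175·56.9 + 575·68.4 + 725·62.0 + 1125·87.6)/2600 = 74.14904
V̂(x̄_st) = Σ W_h² (1 − n_h/N_h) s_h²/n_h, with W_h = N_h/N and N = 2600:
  stratum A: (175/2600)²·(1 − 39/175)·21.6²/39 = 0.0421185
  stratum B: (575/2600)²·(1 − 61/575)·14.8²/61 = 0.156992
  stratum C: (725/2600)²·(1 − 175/725)·16.7²/175 = 0.0940046
  stratum D: (1125/2600)²·(1 − 226/1125)·41.8²/226 = 1.15667
V̂(x̄_st) = 1.44979
SE(x̄_st) = √1.44979 = 1.20407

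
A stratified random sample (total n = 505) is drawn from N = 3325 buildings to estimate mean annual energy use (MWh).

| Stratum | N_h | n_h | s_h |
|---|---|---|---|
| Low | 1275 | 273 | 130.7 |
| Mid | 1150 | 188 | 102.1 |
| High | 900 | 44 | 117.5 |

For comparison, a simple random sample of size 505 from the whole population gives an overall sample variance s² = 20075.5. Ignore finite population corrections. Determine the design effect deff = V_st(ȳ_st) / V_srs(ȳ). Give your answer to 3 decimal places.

V̂(ȳ_st) = Σ W_h² s_h²/n_h, with W_h = N_h/N and N = 3325:
  stratum Low: (1275/3325)²·130.7²/273 = 9.2008
  stratum Mid: (1150/3325)²·102.1²/188 = 6.63294
  stratum High: (900/3325)²·117.5²/44 = 22.9892
V_st = 38.823
V_srs = s²/n = 20075.5/505 = 39.7535
deff = V_st / V_srs = 38.823/39.7535 = 0.9766

deff ≈ 0.977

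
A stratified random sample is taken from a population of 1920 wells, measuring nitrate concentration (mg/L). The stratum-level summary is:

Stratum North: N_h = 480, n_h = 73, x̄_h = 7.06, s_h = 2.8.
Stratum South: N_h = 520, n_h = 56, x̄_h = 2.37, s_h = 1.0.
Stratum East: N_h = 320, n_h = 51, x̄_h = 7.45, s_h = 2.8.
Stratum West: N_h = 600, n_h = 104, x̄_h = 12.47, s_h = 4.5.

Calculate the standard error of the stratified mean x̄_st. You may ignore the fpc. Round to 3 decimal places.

SE(x̄_st) ≈ 0.177

V̂(x̄_st) = Σ W_h² s_h²/n_h, with W_h = N_h/N and N = 1920:
  stratum North: (480/1920)²·2.8²/73 = 0.00671233
  stratum South: (520/1920)²·1.0²/56 = 0.00130983
  stratum East: (320/1920)²·2.8²/51 = 0.00427015
  stratum West: (600/1920)²·4.5²/104 = 0.0190148
V̂(x̄_st) = 0.0313071
SE(x̄_st) = √0.0313071 = 0.176938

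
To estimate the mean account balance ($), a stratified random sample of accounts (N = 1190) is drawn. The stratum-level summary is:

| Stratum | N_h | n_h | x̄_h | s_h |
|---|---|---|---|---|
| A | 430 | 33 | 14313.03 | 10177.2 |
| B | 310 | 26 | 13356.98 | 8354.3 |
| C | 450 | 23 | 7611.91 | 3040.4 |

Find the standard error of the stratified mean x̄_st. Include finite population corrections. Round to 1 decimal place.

SE(x̄_st) ≈ 774.5

V̂(x̄_st) = Σ W_h² (1 − n_h/N_h) s_h²/n_h, with W_h = N_h/N and N = 1190:
  stratum A: (430/1190)²·(1 − 33/430)·10177.2²/33 = 378362
  stratum B: (310/1190)²·(1 − 26/310)·8354.3²/26 = 166891
  stratum C: (450/1190)²·(1 − 23/450)·3040.4²/23 = 54535.6
V̂(x̄_st) = 599789
SE(x̄_st) = √599789 = 774.46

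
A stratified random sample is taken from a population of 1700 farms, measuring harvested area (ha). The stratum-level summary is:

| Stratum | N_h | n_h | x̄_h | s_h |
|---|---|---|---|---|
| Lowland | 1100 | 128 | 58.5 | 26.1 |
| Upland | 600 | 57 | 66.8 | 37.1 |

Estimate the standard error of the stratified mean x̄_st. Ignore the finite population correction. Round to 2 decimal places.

SE(x̄_st) ≈ 2.29

V̂(x̄_st) = Σ W_h² s_h²/n_h, with W_h = N_h/N and N = 1700:
  stratum Lowland: (1100/1700)²·26.1²/128 = 2.22822
  stratum Upland: (600/1700)²·37.1²/57 = 3.008
V̂(x̄_st) = 5.23622
SE(x̄_st) = √5.23622 = 2.28828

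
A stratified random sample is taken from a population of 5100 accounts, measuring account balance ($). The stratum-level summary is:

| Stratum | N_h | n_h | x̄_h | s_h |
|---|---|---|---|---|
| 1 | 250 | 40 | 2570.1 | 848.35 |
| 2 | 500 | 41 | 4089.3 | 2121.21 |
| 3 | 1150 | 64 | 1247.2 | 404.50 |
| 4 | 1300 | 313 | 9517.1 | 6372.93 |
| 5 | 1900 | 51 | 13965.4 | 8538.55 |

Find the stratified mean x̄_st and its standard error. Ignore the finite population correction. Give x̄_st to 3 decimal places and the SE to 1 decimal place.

x̄_st ≈ 8436.852, SE ≈ 456.1

x̄_st = Σ W_h x̄_h = (250·2570.1 + 500·4089.3 + 1150·1247.2 + 1300·9517.1 + 1900·13965.4)/5100 = 8436.85196
V̂(x̄_st) = Σ W_h² s_h²/n_h, with W_h = N_h/N and N = 5100:
  stratum 1: (250/5100)²·848.35²/40 = 43.2344
  stratum 2: (500/5100)²·2121.21²/41 = 1054.83
  stratum 3: (1150/5100)²·404.50²/64 = 129.991
  stratum 4: (1300/5100)²·6372.93²/313 = 8431.02
  stratum 5: (1900/5100)²·8538.55²/51 = 198411
V̂(x̄_st) = 208070
SE(x̄_st) = √208070 = 456.147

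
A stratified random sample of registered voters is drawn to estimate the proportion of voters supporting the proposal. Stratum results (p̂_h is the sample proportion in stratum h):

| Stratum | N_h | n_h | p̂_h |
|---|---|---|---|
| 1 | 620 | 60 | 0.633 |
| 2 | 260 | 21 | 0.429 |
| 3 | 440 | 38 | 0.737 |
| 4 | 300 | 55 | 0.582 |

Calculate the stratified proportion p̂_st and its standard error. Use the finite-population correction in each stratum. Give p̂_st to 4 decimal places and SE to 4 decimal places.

N = 1620; stratum weights W_h = N_h/N.
p̂_st = Σ W_h p̂_h = (620·0.633 + 260·0.429 + 440·0.737 + 300·0.582)/1620 = 0.61906
V̂(p̂_st) = Σ W_h² (1 − n_h/N_h) p̂_h(1−p̂_h)/(n_h−1):
  stratum 1: (620/1620)²·(1 − 60/620)·0.633·0.367/59 = 0.000520916
  stratum 2: (260/1620)²·(1 − 21/260)·0.429·0.571/20 = 0.000290004
  stratum 3: (440/1620)²·(1 − 38/440)·0.737·0.263/37 = 0.000353078
  stratum 4: (300/1620)²·(1 − 55/300)·0.582·0.418/54 = 0.000126172
V̂(p̂_st) = 0.00129017; SE = √V̂ = 0.0359189

p̂_st ≈ 0.6191, SE ≈ 0.0359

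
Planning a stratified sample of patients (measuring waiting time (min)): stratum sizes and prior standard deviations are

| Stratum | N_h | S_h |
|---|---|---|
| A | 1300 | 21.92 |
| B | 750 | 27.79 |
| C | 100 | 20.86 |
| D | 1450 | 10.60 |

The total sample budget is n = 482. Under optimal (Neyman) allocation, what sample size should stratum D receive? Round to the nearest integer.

Neyman allocation: n_h = n · N_h S_h / Σ N_i S_i, with n = 482.
  stratum A: N_h·S_h = 1300·21.92 = 28496.00
  stratum B: N_h·S_h = 750·27.79 = 20842.50
  stratum C: N_h·S_h = 100·20.86 = 2086.00
  stratum D: N_h·S_h = 1450·10.60 = 15370.00
Σ N_h S_h = 66794.50
n for stratum D = 482·15370.00/66794.50 = 110.912 → 111

111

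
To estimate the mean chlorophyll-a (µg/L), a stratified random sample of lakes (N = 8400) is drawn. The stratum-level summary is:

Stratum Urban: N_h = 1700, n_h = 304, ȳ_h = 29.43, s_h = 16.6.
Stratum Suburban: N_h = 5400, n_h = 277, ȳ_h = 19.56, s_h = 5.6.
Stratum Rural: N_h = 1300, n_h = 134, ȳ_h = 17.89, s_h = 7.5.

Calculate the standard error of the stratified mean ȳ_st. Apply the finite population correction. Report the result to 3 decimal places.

SE(ȳ_st) ≈ 0.290

V̂(ȳ_st) = Σ W_h² (1 − n_h/N_h) s_h²/n_h, with W_h = N_h/N and N = 8400:
  stratum Urban: (1700/8400)²·(1 − 304/1700)·16.6²/304 = 0.0304873
  stratum Suburban: (5400/8400)²·(1 − 277/5400)·5.6²/277 = 0.044387
  stratum Rural: (1300/8400)²·(1 − 134/1300)·7.5²/134 = 0.00901781
V̂(ȳ_st) = 0.0838921
SE(ȳ_st) = √0.0838921 = 0.289641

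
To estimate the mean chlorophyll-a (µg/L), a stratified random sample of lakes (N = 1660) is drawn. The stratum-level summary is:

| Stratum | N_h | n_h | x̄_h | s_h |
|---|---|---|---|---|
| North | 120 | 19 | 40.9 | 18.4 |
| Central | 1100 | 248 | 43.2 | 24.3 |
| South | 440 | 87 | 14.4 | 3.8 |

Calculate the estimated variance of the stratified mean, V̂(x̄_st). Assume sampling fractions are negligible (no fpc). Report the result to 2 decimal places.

V̂(x̄_st) ≈ 1.15

V̂(x̄_st) = Σ W_h² s_h²/n_h, with W_h = N_h/N and N = 1660:
  stratum North: (120/1660)²·18.4²/19 = 0.0931169
  stratum Central: (1100/1660)²·24.3²/248 = 1.04551
  stratum South: (440/1660)²·3.8²/87 = 0.011661
V̂(x̄_st) = 1.15029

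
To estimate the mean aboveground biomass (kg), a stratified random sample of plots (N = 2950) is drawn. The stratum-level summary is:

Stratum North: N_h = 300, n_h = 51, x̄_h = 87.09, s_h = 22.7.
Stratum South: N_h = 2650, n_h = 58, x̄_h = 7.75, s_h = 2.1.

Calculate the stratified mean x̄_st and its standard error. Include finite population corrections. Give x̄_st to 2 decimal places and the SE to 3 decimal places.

x̄_st = Σ W_h x̄_h = (300·87.09 + 2650·7.75)/2950 = 15.81847
V̂(x̄_st) = Σ W_h² (1 − n_h/N_h) s_h²/n_h, with W_h = N_h/N and N = 2950:
  stratum North: (300/2950)²·(1 − 51/300)·22.7²/51 = 0.0867278
  stratum South: (2650/2950)²·(1 − 58/2650)·2.1²/58 = 0.0600133
V̂(x̄_st) = 0.146741
SE(x̄_st) = √0.146741 = 0.383068

x̄_st ≈ 15.82, SE ≈ 0.383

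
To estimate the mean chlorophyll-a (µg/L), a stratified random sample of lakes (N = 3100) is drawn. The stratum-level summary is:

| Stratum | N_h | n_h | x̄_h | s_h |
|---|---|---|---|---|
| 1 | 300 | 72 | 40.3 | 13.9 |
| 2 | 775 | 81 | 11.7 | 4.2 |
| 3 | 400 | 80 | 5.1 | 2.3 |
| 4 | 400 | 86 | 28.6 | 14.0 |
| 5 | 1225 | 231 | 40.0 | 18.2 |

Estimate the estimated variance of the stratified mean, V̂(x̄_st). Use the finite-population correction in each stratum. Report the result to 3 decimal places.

V̂(x̄_st) ≈ 0.244

V̂(x̄_st) = Σ W_h² (1 − n_h/N_h) s_h²/n_h, with W_h = N_h/N and N = 3100:
  stratum 1: (300/3100)²·(1 − 72/300)·13.9²/72 = 0.0190998
  stratum 2: (775/3100)²·(1 − 81/775)·4.2²/81 = 0.0121885
  stratum 3: (400/3100)²·(1 − 80/400)·2.3²/80 = 0.000880749
  stratum 4: (400/3100)²·(1 − 86/400)·14.0²/86 = 0.0297868
  stratum 5: (1225/3100)²·(1 − 231/1225)·18.2²/231 = 0.18169
V̂(x̄_st) = 0.243645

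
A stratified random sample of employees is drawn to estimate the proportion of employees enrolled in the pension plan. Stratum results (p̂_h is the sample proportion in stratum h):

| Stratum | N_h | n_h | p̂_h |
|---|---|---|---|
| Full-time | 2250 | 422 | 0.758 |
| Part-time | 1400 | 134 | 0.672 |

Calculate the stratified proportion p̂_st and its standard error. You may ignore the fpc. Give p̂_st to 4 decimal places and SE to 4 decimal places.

p̂_st ≈ 0.7250, SE ≈ 0.0202

N = 3650; stratum weights W_h = N_h/N.
p̂_st = Σ W_h p̂_h = (2250·0.758 + 1400·0.672)/3650 = 0.72501
V̂(p̂_st) = Σ W_h² p̂_h(1−p̂_h)/(n_h−1):
  stratum Full-time: (2250/3650)²·0.758·0.242/421 = 0.00016557
  stratum Part-time: (1400/3650)²·0.672·0.328/133 = 0.000243816
V̂(p̂_st) = 0.000409386; SE = √V̂ = 0.0202333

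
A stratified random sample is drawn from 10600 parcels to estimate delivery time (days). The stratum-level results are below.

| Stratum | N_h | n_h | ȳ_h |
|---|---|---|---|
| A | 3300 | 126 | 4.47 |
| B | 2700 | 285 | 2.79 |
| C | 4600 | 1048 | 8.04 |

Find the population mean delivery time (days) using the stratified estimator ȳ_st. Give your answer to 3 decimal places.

ȳ_st ≈ 5.591

N = Σ N_h = 10600. Stratum weights W_h = N_h/N.
ȳ_st = (3300·4.47 + 2700·2.79 + 4600·8.04) / 10600 = 5.59132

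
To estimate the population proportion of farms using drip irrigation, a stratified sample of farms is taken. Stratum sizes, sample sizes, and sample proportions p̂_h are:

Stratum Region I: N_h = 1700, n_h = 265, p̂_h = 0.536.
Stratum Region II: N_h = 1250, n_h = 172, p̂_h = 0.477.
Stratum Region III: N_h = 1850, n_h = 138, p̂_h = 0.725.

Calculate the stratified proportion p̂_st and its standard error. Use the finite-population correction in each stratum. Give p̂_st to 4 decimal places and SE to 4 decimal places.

p̂_st ≈ 0.5935, SE ≈ 0.0196

N = 4800; stratum weights W_h = N_h/N.
p̂_st = Σ W_h p̂_h = (1700·0.536 + 1250·0.477 + 1850·0.725)/4800 = 0.59348
V̂(p̂_st) = Σ W_h² (1 − n_h/N_h) p̂_h(1−p̂_h)/(n_h−1):
  stratum Region I: (1700/4800)²·(1 − 265/1700)·0.536·0.464/264 = 9.97464e-05
  stratum Region II: (1250/4800)²·(1 − 172/1250)·0.477·0.523/171 = 8.53238e-05
  stratum Region III: (1850/4800)²·(1 − 138/1850)·0.725·0.275/137 = 0.000200052
V̂(p̂_st) = 0.000385122; SE = √V̂ = 0.0196245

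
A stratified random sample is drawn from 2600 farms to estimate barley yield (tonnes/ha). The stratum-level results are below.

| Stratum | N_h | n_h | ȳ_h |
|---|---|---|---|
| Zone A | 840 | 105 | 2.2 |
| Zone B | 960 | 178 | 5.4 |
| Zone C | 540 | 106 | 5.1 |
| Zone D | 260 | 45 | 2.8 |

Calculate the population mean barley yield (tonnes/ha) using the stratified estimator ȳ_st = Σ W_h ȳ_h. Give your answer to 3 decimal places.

N = Σ N_h = 2600. Stratum weights W_h = N_h/N.
ȳ_st = (840·2.2 + 960·5.4 + 540·5.1 + 260·2.8) / 2600 = 4.04385

ȳ_st ≈ 4.044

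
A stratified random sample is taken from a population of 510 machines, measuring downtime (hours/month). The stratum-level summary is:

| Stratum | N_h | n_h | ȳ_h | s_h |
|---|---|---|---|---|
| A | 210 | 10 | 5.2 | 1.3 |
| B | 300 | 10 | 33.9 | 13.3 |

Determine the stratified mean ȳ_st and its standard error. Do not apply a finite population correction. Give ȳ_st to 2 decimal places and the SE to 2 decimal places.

ȳ_st ≈ 22.08, SE ≈ 2.48

ȳ_st = Σ W_h ȳ_h = (210·5.2 + 300·33.9)/510 = 22.08235
V̂(ȳ_st) = Σ W_h² s_h²/n_h, with W_h = N_h/N and N = 510:
  stratum A: (210/510)²·1.3²/10 = 0.028654
  stratum B: (300/510)²·13.3²/10 = 6.12076
V̂(ȳ_st) = 6.14942
SE(ȳ_st) = √6.14942 = 2.4798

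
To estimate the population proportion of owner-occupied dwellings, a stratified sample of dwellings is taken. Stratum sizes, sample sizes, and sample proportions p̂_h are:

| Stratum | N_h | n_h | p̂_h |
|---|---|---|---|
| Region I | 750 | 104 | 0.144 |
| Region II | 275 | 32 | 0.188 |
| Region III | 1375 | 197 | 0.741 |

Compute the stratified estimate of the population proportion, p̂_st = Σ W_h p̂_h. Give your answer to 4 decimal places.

N = 2400; stratum weights W_h = N_h/N.
p̂_st = Σ W_h p̂_h = (750·0.144 + 275·0.188 + 1375·0.741)/2400 = 0.49107

p̂_st ≈ 0.4911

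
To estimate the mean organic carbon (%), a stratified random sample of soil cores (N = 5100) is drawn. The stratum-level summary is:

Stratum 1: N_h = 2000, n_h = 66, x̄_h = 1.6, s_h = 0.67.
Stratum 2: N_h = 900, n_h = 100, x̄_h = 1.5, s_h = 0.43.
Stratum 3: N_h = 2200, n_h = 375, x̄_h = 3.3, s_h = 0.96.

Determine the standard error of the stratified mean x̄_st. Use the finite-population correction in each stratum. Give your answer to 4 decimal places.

SE(x̄_st) ≈ 0.0380

V̂(x̄_st) = Σ W_h² (1 − n_h/N_h) s_h²/n_h, with W_h = N_h/N and N = 5100:
  stratum 1: (2000/5100)²·(1 − 66/2000)·0.67²/66 = 0.00101147
  stratum 2: (900/5100)²·(1 − 100/900)·0.43²/100 = 5.11834e-05
  stratum 3: (2200/5100)²·(1 − 375/2200)·0.96²/375 = 0.000379364
V̂(x̄_st) = 0.00144201
SE(x̄_st) = √0.00144201 = 0.0379739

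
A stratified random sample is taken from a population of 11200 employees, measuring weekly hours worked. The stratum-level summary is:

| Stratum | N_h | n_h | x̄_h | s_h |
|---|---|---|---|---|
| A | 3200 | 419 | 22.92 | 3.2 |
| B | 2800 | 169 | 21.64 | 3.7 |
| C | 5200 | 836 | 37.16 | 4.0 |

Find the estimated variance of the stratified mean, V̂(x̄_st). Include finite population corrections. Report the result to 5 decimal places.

V̂(x̄_st) = Σ W_h² (1 − n_h/N_h) s_h²/n_h, with W_h = N_h/N and N = 11200:
  stratum A: (3200/11200)²·(1 − 419/3200)·3.2²/419 = 0.00173381
  stratum B: (2800/11200)²·(1 − 169/2800)·3.7²/169 = 0.00475729
  stratum C: (5200/11200)²·(1 − 836/5200)·4.0²/836 = 0.00346231
V̂(x̄_st) = 0.00995341

V̂(x̄_st) ≈ 0.00995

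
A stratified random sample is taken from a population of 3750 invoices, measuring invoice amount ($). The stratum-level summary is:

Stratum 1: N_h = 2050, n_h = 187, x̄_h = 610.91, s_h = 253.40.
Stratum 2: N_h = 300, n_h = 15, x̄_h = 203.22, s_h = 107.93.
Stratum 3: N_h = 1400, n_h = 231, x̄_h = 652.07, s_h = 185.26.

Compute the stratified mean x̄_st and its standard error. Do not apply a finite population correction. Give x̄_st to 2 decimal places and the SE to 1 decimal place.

x̄_st = Σ W_h x̄_h = (2050·610.91 + 300·203.22 + 1400·652.07)/3750 = 593.66120
V̂(x̄_st) = Σ W_h² s_h²/n_h, with W_h = N_h/N and N = 3750:
  stratum 1: (2050/3750)²·253.40²/187 = 102.616
  stratum 2: (300/3750)²·107.93²/15 = 4.97019
  stratum 3: (1400/3750)²·185.26²/231 = 20.7083
V̂(x̄_st) = 128.295
SE(x̄_st) = √128.295 = 11.3267

x̄_st ≈ 593.66, SE ≈ 11.3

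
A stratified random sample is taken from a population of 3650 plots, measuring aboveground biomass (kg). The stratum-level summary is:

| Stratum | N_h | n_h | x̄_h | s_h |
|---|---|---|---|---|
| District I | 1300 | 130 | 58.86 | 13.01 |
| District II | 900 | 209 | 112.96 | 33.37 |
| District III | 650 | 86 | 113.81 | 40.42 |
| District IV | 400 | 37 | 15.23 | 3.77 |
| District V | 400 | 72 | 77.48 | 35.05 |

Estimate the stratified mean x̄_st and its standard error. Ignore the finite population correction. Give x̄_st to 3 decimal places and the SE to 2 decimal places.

x̄_st ≈ 79.245, SE ≈ 1.14

x̄_st = Σ W_h x̄_h = (1300·58.86 + 900·112.96 + 650·113.81 + 400·15.23 + 400·77.48)/3650 = 79.24452
V̂(x̄_st) = Σ W_h² s_h²/n_h, with W_h = N_h/N and N = 3650:
  stratum District I: (1300/3650)²·13.01²/130 = 0.165163
  stratum District II: (900/3650)²·33.37²/209 = 0.323941
  stratum District III: (650/3650)²·40.42²/86 = 0.60247
  stratum District IV: (400/3650)²·3.77²/37 = 0.00461334
  stratum District V: (400/3650)²·35.05²/72 = 0.204917
V̂(x̄_st) = 1.3011
SE(x̄_st) = √1.3011 = 1.14066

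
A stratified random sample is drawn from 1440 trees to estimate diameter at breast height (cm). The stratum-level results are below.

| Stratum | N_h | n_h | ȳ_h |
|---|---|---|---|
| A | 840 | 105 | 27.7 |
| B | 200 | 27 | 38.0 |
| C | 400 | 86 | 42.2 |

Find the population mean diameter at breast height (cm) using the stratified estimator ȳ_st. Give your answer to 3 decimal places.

N = Σ N_h = 1440. Stratum weights W_h = N_h/N.
ȳ_st = (840·27.7 + 200·38.0 + 400·42.2) / 1440 = 33.15833

ȳ_st ≈ 33.158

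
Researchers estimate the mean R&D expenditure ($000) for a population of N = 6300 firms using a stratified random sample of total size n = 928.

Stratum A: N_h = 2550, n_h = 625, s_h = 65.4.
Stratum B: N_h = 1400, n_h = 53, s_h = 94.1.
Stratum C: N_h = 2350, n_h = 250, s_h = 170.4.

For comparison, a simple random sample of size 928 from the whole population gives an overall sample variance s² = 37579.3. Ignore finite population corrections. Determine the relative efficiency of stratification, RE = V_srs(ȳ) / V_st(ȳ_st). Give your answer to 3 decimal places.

RE ≈ 1.586

V̂(ȳ_st) = Σ W_h² s_h²/n_h, with W_h = N_h/N and N = 6300:
  stratum A: (2550/6300)²·65.4²/625 = 1.12118
  stratum B: (1400/6300)²·94.1²/53 = 8.25046
  stratum C: (2350/6300)²·170.4²/250 = 16.1605
V_st = 25.5321
V_srs = s²/n = 37579.3/928 = 40.4949
Relative efficiency = V_srs / V_st = 40.4949/25.5321 = 1.5860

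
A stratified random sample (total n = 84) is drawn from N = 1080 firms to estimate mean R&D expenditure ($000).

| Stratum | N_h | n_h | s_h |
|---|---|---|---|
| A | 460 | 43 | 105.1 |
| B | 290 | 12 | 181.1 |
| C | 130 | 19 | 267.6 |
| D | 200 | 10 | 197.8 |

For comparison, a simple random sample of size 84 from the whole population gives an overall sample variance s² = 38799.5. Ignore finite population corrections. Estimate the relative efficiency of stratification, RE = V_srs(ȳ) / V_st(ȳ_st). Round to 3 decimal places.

V̂(ȳ_st) = Σ W_h² s_h²/n_h, with W_h = N_h/N and N = 1080:
  stratum A: (460/1080)²·105.1²/43 = 46.6021
  stratum B: (290/1080)²·181.1²/12 = 197.063
  stratum C: (130/1080)²·267.6²/19 = 54.6082
  stratum D: (200/1080)²·197.8²/10 = 134.173
V_st = 432.446
V_srs = s²/n = 38799.5/84 = 461.899
Relative efficiency = V_srs / V_st = 461.899/432.446 = 1.0681

RE ≈ 1.068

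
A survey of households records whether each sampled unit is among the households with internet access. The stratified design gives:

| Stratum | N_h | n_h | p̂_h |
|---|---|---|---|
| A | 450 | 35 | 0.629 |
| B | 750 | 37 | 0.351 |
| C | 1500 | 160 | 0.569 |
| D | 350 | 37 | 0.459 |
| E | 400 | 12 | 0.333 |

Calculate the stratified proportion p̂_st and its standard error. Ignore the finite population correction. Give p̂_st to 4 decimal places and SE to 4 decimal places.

p̂_st ≈ 0.4909, SE ≈ 0.0324

N = 3450; stratum weights W_h = N_h/N.
p̂_st = Σ W_h p̂_h = (450·0.629 + 750·0.351 + 1500·0.569 + 350·0.459 + 400·0.333)/3450 = 0.49091
V̂(p̂_st) = Σ W_h² p̂_h(1−p̂_h)/(n_h−1):
  stratum A: (450/3450)²·0.629·0.371/34 = 0.00011677
  stratum B: (750/3450)²·0.351·0.649/36 = 0.000299043
  stratum C: (1500/3450)²·0.569·0.431/159 = 0.000291566
  stratum D: (350/3450)²·0.459·0.541/36 = 7.09913e-05
  stratum E: (400/3450)²·0.333·0.667/11 = 0.000271431
V̂(p̂_st) = 0.0010498; SE = √V̂ = 0.0324006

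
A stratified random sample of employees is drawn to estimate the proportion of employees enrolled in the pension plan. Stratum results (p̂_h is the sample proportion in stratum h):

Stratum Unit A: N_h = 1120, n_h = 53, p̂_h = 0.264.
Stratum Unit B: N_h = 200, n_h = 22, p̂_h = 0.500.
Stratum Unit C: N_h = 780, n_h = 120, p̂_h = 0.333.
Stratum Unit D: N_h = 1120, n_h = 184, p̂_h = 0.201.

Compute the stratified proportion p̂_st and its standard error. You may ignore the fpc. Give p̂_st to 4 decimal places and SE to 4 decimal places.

N = 3220; stratum weights W_h = N_h/N.
p̂_st = Σ W_h p̂_h = (1120·0.264 + 200·0.500 + 780·0.333 + 1120·0.201)/3220 = 0.27346
V̂(p̂_st) = Σ W_h² p̂_h(1−p̂_h)/(n_h−1):
  stratum Unit A: (1120/3220)²·0.264·0.736/52 = 0.000452067
  stratum Unit B: (200/3220)²·0.500·0.500/21 = 4.59271e-05
  stratum Unit C: (780/3220)²·0.333·0.667/119 = 0.000109522
  stratum Unit D: (1120/3220)²·0.201·0.799/183 = 0.000106173
V̂(p̂_st) = 0.000713689; SE = √V̂ = 0.026715

p̂_st ≈ 0.2735, SE ≈ 0.0267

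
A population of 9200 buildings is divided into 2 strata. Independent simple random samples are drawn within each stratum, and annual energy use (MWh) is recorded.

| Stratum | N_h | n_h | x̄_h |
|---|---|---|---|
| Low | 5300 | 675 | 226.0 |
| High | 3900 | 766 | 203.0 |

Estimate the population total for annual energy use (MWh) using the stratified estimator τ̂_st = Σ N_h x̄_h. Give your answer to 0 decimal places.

τ̂_st = Σ N_h x̄_h = 5300·226.0 + 3900·203.0 = 1989500

τ̂_st ≈ 1989500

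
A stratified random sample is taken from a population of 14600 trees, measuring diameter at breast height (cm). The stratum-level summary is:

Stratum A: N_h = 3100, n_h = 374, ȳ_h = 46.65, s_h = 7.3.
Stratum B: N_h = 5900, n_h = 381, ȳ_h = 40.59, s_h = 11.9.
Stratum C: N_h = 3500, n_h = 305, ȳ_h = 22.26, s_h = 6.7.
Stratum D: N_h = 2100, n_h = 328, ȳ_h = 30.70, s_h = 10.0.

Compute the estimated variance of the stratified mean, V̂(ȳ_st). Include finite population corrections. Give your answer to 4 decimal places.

V̂(ȳ_st) ≈ 0.0755

V̂(ȳ_st) = Σ W_h² (1 − n_h/N_h) s_h²/n_h, with W_h = N_h/N and N = 14600:
  stratum A: (3100/14600)²·(1 − 374/3100)·7.3²/374 = 0.0056488
  stratum B: (5900/14600)²·(1 − 381/5900)·11.9²/381 = 0.0567774
  stratum C: (3500/14600)²·(1 − 305/3500)·6.7²/305 = 0.00772117
  stratum D: (2100/14600)²·(1 − 328/2100)·10.0²/328 = 0.00532235
V̂(ȳ_st) = 0.0754697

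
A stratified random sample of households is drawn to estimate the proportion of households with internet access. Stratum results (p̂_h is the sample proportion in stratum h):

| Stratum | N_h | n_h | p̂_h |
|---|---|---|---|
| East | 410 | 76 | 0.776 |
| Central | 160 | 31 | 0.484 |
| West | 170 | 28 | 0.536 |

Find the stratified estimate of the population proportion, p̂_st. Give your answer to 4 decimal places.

p̂_st ≈ 0.6577

N = 740; stratum weights W_h = N_h/N.
p̂_st = Σ W_h p̂_h = (410·0.776 + 160·0.484 + 170·0.536)/740 = 0.65773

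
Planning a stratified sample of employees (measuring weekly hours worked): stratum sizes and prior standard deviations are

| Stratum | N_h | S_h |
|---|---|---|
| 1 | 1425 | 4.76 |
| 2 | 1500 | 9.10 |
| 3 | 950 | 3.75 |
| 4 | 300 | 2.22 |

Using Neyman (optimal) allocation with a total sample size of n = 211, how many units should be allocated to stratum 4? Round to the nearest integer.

6

Neyman allocation: n_h = n · N_h S_h / Σ N_i S_i, with n = 211.
  stratum 1: N_h·S_h = 1425·4.76 = 6783.00
  stratum 2: N_h·S_h = 1500·9.10 = 13650.00
  stratum 3: N_h·S_h = 950·3.75 = 3562.50
  stratum 4: N_h·S_h = 300·2.22 = 666.00
Σ N_h S_h = 24661.50
n for stratum 4 = 211·666.00/24661.50 = 5.698 → 6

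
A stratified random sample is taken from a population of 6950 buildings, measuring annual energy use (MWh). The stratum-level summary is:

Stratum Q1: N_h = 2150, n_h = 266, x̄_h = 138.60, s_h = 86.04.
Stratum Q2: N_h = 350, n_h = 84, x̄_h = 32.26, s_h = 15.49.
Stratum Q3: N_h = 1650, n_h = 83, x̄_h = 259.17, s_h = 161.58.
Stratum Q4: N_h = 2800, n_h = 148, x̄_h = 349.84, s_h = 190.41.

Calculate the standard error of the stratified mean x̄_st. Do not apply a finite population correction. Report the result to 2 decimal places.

SE(x̄_st) ≈ 7.76

V̂(x̄_st) = Σ W_h² s_h²/n_h, with W_h = N_h/N and N = 6950:
  stratum Q1: (2150/6950)²·86.04²/266 = 2.66334
  stratum Q2: (350/6950)²·15.49²/84 = 0.00724419
  stratum Q3: (1650/6950)²·161.58²/83 = 17.7295
  stratum Q4: (2800/6950)²·190.41²/148 = 39.7616
V̂(x̄_st) = 60.1617
SE(x̄_st) = √60.1617 = 7.7564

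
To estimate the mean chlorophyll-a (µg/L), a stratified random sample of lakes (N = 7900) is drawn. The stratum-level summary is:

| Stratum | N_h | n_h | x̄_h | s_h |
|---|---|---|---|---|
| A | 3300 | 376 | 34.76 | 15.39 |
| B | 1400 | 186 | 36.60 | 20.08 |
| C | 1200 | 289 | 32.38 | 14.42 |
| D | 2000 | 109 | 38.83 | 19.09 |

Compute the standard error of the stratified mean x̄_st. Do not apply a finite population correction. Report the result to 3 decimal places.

SE(x̄_st) ≈ 0.639

V̂(x̄_st) = Σ W_h² s_h²/n_h, with W_h = N_h/N and N = 7900:
  stratum A: (3300/7900)²·15.39²/376 = 0.109917
  stratum B: (1400/7900)²·20.08²/186 = 0.0680795
  stratum C: (1200/7900)²·14.42²/289 = 0.0166013
  stratum D: (2000/7900)²·19.09²/109 = 0.214285
V̂(x̄_st) = 0.408882
SE(x̄_st) = √0.408882 = 0.639439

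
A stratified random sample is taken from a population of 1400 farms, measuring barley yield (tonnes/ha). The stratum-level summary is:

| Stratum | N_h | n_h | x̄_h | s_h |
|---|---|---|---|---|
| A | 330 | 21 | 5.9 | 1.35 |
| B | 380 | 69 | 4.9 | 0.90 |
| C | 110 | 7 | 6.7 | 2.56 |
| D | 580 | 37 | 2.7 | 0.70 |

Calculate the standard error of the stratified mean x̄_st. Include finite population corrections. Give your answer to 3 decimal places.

V̂(x̄_st) = Σ W_h² (1 − n_h/N_h) s_h²/n_h, with W_h = N_h/N and N = 1400:
  stratum A: (330/1400)²·(1 − 21/330)·1.35²/21 = 0.00451507
  stratum B: (380/1400)²·(1 − 69/380)·0.90²/69 = 0.000707822
  stratum C: (110/1400)²·(1 − 7/110)·2.56²/7 = 0.00541197
  stratum D: (580/1400)²·(1 − 37/580)·0.70²/37 = 0.00212797
V̂(x̄_st) = 0.0127628
SE(x̄_st) = √0.0127628 = 0.112973

SE(x̄_st) ≈ 0.113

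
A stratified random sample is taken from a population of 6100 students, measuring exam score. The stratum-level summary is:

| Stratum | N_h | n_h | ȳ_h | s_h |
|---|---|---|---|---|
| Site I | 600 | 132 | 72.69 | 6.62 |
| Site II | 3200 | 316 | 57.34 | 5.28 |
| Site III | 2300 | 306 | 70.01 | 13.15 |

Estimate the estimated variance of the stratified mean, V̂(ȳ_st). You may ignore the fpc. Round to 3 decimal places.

V̂(ȳ_st) ≈ 0.108

V̂(ȳ_st) = Σ W_h² s_h²/n_h, with W_h = N_h/N and N = 6100:
  stratum Site I: (600/6100)²·6.62²/132 = 0.00321207
  stratum Site II: (3200/6100)²·5.28²/316 = 0.0242785
  stratum Site III: (2300/6100)²·13.15²/306 = 0.0803389
V̂(ȳ_st) = 0.107829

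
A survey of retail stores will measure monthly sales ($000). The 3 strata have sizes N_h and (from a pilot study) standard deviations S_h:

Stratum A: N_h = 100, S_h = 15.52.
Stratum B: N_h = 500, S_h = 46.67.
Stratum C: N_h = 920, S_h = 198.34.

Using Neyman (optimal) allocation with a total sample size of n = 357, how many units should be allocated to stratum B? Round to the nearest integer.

Neyman allocation: n_h = n · N_h S_h / Σ N_i S_i, with n = 357.
  stratum A: N_h·S_h = 100·15.52 = 1552.00
  stratum B: N_h·S_h = 500·46.67 = 23335.00
  stratum C: N_h·S_h = 920·198.34 = 182472.80
Σ N_h S_h = 207359.80
n for stratum B = 357·23335.00/207359.80 = 40.175 → 40

40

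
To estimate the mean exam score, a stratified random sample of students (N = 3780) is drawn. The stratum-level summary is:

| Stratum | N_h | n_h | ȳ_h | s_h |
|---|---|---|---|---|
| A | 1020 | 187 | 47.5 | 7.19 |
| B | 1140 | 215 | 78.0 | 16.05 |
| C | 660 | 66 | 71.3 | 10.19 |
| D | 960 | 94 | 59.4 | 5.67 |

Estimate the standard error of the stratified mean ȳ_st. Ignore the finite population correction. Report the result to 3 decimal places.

SE(ȳ_st) ≈ 0.446

V̂(ȳ_st) = Σ W_h² s_h²/n_h, with W_h = N_h/N and N = 3780:
  stratum A: (1020/3780)²·7.19²/187 = 0.0201295
  stratum B: (1140/3780)²·16.05²/215 = 0.108978
  stratum C: (660/3780)²·10.19²/66 = 0.0479633
  stratum D: (960/3780)²·5.67²/94 = 0.0220596
V̂(ȳ_st) = 0.19913
SE(ȳ_st) = √0.19913 = 0.44624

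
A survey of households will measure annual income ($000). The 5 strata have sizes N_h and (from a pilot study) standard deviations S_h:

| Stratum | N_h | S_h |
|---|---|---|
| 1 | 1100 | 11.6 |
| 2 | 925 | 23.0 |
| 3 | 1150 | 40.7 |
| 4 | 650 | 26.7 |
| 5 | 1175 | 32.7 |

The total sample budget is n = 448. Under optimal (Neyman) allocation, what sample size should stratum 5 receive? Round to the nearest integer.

126

Neyman allocation: n_h = n · N_h S_h / Σ N_i S_i, with n = 448.
  stratum 1: N_h·S_h = 1100·11.6 = 12760.00
  stratum 2: N_h·S_h = 925·23.0 = 21275.00
  stratum 3: N_h·S_h = 1150·40.7 = 46805.00
  stratum 4: N_h·S_h = 650·26.7 = 17355.00
  stratum 5: N_h·S_h = 1175·32.7 = 38422.50
Σ N_h S_h = 136617.50
n for stratum 5 = 448·38422.50/136617.50 = 125.996 → 126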